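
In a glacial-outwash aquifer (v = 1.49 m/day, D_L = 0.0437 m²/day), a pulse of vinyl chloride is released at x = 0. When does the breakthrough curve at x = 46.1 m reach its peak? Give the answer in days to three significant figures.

For the 1D instantaneous-source solution, setting ∂C/∂t = 0 at fixed x gives v²t² + 2Dt − x² = 0, so t = (√(D² + v²x²) − D)/v².
√(D² + v²x²) = √(0.0437² + 1.49² × 46.1²) = 68.69; v² = 2.2201.
t = (68.69 − 0.0437)/2.2201 = 30.9 days (vs. the pure-advection estimate x/v = 30.9 d).

30.9 days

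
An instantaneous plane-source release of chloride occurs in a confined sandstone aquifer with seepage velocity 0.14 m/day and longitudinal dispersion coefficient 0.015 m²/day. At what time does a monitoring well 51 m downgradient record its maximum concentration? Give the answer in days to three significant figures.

364 days

For the 1D instantaneous-source solution, setting ∂C/∂t = 0 at fixed x gives v²t² + 2Dt − x² = 0, so t = (√(D² + v²x²) − D)/v².
√(D² + v²x²) = √(0.015² + 0.14² × 51²) = 7.140; v² = 0.0196.
t = (7.140 − 0.015)/0.0196 = 364 days (vs. the pure-advection estimate x/v = 364 d).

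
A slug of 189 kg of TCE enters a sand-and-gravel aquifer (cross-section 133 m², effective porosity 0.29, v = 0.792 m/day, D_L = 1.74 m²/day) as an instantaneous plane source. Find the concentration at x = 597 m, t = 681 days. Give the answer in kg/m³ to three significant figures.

0.0199 kg/m³

For an instantaneous plane source, C(x,t) = M/(n_e·A·√(4πDt)) · exp(−(x−vt)²/(4Dt)), with n_e·A the pore (flow) area.
Plume center vt = 0.792 × 681 = 539.352 m, so the well at 597 m is 57.648 m downgradient of the peak.
√(4πDt) = 122.0 m, giving peak height M/(n_e·A·√(4πDt)) = 189/(0.29 × 133 × 122.0) = 0.04017 kg/m³.
(x−vt)²/(4Dt) = (57.648)²/(4 × 1.74 × 681) = 0.7012; exp(−0.7012) = 0.4960.
C = 0.04017 × 0.4960 = 0.0199 kg/m³.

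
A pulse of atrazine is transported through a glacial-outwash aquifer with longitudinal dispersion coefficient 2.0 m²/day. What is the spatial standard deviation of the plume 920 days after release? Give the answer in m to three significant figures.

Dispersive spreading gives a Gaussian with σ² = 2Dt; advection only shifts the center.
σ = √(2 × 2.0 × 920) = 60.7 m.

60.7 m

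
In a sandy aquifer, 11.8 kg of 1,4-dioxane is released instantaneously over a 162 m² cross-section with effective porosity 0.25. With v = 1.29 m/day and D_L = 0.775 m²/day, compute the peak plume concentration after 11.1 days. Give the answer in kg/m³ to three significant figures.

0.0280 kg/m³

The peak of an instantaneous 1D plume sits at x = vt; there the Gaussian factor is 1 and C_max = M/(n_e·A·√(4πDt)), where n_e·A is the pore area the mass is dissolved in.
√(4πDt) = √(4π × 0.775 × 11.1) = 10.40 m, so C_max = 11.8/(0.25 × 162 × 10.40) = 0.0280 kg/m³.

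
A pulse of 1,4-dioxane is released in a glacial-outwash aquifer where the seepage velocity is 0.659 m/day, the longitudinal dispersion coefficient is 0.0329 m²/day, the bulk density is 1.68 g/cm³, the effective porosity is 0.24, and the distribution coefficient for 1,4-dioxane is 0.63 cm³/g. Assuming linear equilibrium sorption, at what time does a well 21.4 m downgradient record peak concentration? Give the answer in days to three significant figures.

Retardation factor R = 1 + ρ_b·K_d/n = 1 + 1.68 × 0.63/0.24 = 5.410.
Sorption retards both mechanisms: v_R = v/R = 0.1218 m/day, D_R = D/R = 0.006081 m²/day.
Peak time from v_R²t² + 2D_R t − x² = 0: t = (√(D_R² + v_R²x²) − D_R)/v_R².
√(D_R² + v_R²x²) = √(0.006081² + 0.1218² × 21.4²) = 2.607; v_R² = 0.01484.
t = (2.607 − 0.006081)/0.01484 = 175 days.

175 days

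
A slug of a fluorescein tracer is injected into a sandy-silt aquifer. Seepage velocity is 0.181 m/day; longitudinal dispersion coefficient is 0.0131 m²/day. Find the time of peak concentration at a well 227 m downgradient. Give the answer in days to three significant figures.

1250 days

For the 1D instantaneous-source solution, setting ∂C/∂t = 0 at fixed x gives v²t² + 2Dt − x² = 0, so t = (√(D² + v²x²) − D)/v².
√(D² + v²x²) = √(0.0131² + 0.181² × 227²) = 41.09; v² = 0.032761.
t = (41.09 − 0.0131)/0.032761 = 1250 days (vs. the pure-advection estimate x/v = 1250 d).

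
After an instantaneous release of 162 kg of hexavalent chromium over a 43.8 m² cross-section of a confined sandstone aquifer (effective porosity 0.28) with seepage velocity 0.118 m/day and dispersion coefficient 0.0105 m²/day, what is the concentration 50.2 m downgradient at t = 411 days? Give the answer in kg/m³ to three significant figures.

For an instantaneous plane source, C(x,t) = M/(n_e·A·√(4πDt)) · exp(−(x−vt)²/(4Dt)), with n_e·A the pore (flow) area.
Plume center vt = 0.118 × 411 = 48.498 m, so the well at 50.2 m is 1.702 m downgradient of the peak.
√(4πDt) = 7.364 m, giving peak height M/(n_e·A·√(4πDt)) = 162/(0.28 × 43.8 × 7.364) = 1.794 kg/m³.
(x−vt)²/(4Dt) = (1.702)²/(4 × 0.0105 × 411) = 0.1678; exp(−0.1678) = 0.8455.
C = 1.794 × 0.8455 = 1.52 kg/m³.

1.52 kg/m³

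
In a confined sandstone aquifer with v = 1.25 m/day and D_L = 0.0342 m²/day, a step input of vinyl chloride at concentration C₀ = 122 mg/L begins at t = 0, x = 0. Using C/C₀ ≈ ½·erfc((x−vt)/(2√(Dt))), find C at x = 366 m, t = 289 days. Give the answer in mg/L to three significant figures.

17.4 mg/L

For a continuous step input, C/C₀ ≈ ½·erfc((x−vt)/(2√(Dt))).
vt = 1.25 × 289 = 361.25 m and 2√(Dt) = 2√(0.0342 × 289) = 6.288 m.
Argument (x−vt)/(2√(Dt)) = (366 − 361.25)/6.288 = 0.7554; ½·erfc(0.7554) = 0.1427.
C = 122 × 0.1427 = 17.4 mg/L.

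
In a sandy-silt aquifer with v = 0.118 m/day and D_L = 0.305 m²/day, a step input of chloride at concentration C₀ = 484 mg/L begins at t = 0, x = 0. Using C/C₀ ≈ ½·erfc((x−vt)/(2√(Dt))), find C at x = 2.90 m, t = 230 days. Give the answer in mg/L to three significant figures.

474 mg/L

For a continuous step input, C/C₀ ≈ ½·erfc((x−vt)/(2√(Dt))).
vt = 0.118 × 230 = 27.14 m and 2√(Dt) = 2√(0.305 × 230) = 16.75 m.
Argument (x−vt)/(2√(Dt)) = (2.90 − 27.14)/16.75 = -1.447; ½·erfc(-1.447) = 0.9796.
C = 484 × 0.9796 = 474 mg/L.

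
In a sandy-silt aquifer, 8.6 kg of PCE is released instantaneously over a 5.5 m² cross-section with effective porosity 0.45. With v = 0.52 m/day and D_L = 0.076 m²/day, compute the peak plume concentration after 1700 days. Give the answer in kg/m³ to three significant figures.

0.0862 kg/m³

The peak of an instantaneous 1D plume sits at x = vt; there the Gaussian factor is 1 and C_max = M/(n_e·A·√(4πDt)), where n_e·A is the pore area the mass is dissolved in.
√(4πDt) = √(4π × 0.076 × 1700) = 40.29 m, so C_max = 8.6/(0.45 × 5.5 × 40.29) = 0.0862 kg/m³.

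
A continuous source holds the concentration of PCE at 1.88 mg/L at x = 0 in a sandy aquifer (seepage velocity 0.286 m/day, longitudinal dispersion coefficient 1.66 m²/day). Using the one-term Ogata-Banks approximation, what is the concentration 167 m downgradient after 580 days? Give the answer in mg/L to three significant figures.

0.921 mg/L

For a continuous step input, C/C₀ ≈ ½·erfc((x−vt)/(2√(Dt))).
vt = 0.286 × 580 = 165.88 m and 2√(Dt) = 2√(1.66 × 580) = 62.06 m.
Argument (x−vt)/(2√(Dt)) = (167 − 165.88)/62.06 = 0.01805; ½·erfc(0.01805) = 0.4898.
C = 1.88 × 0.4898 = 0.921 mg/L.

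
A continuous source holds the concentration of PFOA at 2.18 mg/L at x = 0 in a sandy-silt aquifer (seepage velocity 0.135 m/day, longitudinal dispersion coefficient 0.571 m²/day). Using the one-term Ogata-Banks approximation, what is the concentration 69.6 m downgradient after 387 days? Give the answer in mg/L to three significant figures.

For a continuous step input, C/C₀ ≈ ½·erfc((x−vt)/(2√(Dt))).
vt = 0.135 × 387 = 52.245 m and 2√(Dt) = 2√(0.571 × 387) = 29.73 m.
Argument (x−vt)/(2√(Dt)) = (69.6 − 52.245)/29.73 = 0.5838; ½·erfc(0.5838) = 0.2045.
C = 2.18 × 0.2045 = 0.446 mg/L.

0.446 mg/L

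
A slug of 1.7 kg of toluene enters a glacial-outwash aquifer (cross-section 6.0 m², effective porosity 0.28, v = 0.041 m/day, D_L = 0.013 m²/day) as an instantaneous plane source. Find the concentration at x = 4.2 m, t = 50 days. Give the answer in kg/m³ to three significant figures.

For an instantaneous plane source, C(x,t) = M/(n_e·A·√(4πDt)) · exp(−(x−vt)²/(4Dt)), with n_e·A the pore (flow) area.
Plume center vt = 0.041 × 50 = 2.05 m, so the well at 4.2 m is 2.15 m downgradient of the peak.
√(4πDt) = 2.858 m, giving peak height M/(n_e·A·√(4πDt)) = 1.7/(0.28 × 6.0 × 2.858) = 0.3541 kg/m³.
(x−vt)²/(4Dt) = (2.15)²/(4 × 0.013 × 50) = 1.778; exp(−1.778) = 0.1690.
C = 0.3541 × 0.1690 = 0.0598 kg/m³.

0.0598 kg/m³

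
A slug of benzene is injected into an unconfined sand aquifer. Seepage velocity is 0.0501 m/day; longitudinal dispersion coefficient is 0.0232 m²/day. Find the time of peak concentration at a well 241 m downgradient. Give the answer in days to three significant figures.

For the 1D instantaneous-source solution, setting ∂C/∂t = 0 at fixed x gives v²t² + 2Dt − x² = 0, so t = (√(D² + v²x²) − D)/v².
√(D² + v²x²) = √(0.0232² + 0.0501² × 241²) = 12.07; v² = 0.00251001.
t = (12.07 − 0.0232)/0.00251001 = 4800 days (vs. the pure-advection estimate x/v = 4810 d).

4800 days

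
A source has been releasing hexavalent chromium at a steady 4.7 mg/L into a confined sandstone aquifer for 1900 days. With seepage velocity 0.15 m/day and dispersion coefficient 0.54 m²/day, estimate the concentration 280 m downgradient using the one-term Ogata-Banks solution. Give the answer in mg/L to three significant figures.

2.56 mg/L

For a continuous step input, C/C₀ ≈ ½·erfc((x−vt)/(2√(Dt))).
vt = 0.15 × 1900 = 285 m and 2√(Dt) = 2√(0.54 × 1900) = 64.06 m.
Argument (x−vt)/(2√(Dt)) = (280 − 285)/64.06 = -0.07805; ½·erfc(-0.07805) = 0.5439.
C = 4.7 × 0.5439 = 2.56 mg/L.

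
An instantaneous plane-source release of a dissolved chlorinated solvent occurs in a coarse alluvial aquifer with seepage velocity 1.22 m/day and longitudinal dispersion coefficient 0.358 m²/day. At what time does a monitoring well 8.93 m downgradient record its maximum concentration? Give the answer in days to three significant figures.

For the 1D instantaneous-source solution, setting ∂C/∂t = 0 at fixed x gives v²t² + 2Dt − x² = 0, so t = (√(D² + v²x²) − D)/v².
√(D² + v²x²) = √(0.358² + 1.22² × 8.93²) = 10.90; v² = 1.4884.
t = (10.90 − 0.358)/1.4884 = 7.08 days (vs. the pure-advection estimate x/v = 7.32 d).

7.08 days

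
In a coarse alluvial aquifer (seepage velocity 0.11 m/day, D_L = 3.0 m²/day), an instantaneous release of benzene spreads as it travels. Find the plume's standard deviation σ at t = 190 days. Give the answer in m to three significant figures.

33.8 m

Dispersive spreading gives a Gaussian with σ² = 2Dt; advection only shifts the center.
σ = √(2 × 3.0 × 190) = 33.8 m.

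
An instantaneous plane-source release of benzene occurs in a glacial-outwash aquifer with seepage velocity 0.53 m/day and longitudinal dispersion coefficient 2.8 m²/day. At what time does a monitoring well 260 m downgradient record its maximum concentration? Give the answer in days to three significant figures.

For the 1D instantaneous-source solution, setting ∂C/∂t = 0 at fixed x gives v²t² + 2Dt − x² = 0, so t = (√(D² + v²x²) − D)/v².
√(D² + v²x²) = √(2.8² + 0.53² × 260²) = 137.8; v² = 0.2809.
t = (137.8 − 2.8)/0.2809 = 481 days (vs. the pure-advection estimate x/v = 491 d).

481 days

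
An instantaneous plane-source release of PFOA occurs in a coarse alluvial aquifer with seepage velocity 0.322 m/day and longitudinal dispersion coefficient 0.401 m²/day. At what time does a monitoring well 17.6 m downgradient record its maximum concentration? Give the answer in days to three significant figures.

For the 1D instantaneous-source solution, setting ∂C/∂t = 0 at fixed x gives v²t² + 2Dt − x² = 0, so t = (√(D² + v²x²) − D)/v².
√(D² + v²x²) = √(0.401² + 0.322² × 17.6²) = 5.681; v² = 0.103684.
t = (5.681 − 0.401)/0.103684 = 50.9 days (vs. the pure-advection estimate x/v = 54.7 d).

50.9 days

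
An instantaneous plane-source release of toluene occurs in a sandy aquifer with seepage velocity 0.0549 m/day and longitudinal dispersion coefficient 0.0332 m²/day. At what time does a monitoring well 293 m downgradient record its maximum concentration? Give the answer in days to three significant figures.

5330 days

For the 1D instantaneous-source solution, setting ∂C/∂t = 0 at fixed x gives v²t² + 2Dt − x² = 0, so t = (√(D² + v²x²) − D)/v².
√(D² + v²x²) = √(0.0332² + 0.0549² × 293²) = 16.09; v² = 0.00301401.
t = (16.09 − 0.0332)/0.00301401 = 5330 days (vs. the pure-advection estimate x/v = 5340 d).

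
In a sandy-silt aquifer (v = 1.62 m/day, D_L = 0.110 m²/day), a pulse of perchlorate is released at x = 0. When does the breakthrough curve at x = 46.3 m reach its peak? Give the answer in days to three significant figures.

28.5 days

For the 1D instantaneous-source solution, setting ∂C/∂t = 0 at fixed x gives v²t² + 2Dt − x² = 0, so t = (√(D² + v²x²) − D)/v².
√(D² + v²x²) = √(0.110² + 1.62² × 46.3²) = 75.01; v² = 2.6244.
t = (75.01 − 0.110)/2.6244 = 28.5 days (vs. the pure-advection estimate x/v = 28.6 d).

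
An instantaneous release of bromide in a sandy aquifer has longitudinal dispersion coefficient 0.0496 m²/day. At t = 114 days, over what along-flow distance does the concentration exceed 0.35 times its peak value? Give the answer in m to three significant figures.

9.75 m

The plume is Gaussian with σ = √(2Dt) = √(2 × 0.0496 × 114) = 3.363 m.
C/C_peak = exp(−Δx²/(2σ²)) = 0.35 ⇒ Δx = σ·√(−2 ln 0.35) = 3.363 × 1.449 = 4.873 m.
Width = 2Δx = 9.75 m.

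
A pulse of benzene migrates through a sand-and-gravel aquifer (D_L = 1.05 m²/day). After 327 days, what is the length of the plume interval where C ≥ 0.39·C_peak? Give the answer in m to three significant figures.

The plume is Gaussian with σ = √(2Dt) = √(2 × 1.05 × 327) = 26.20 m.
C/C_peak = exp(−Δx²/(2σ²)) = 0.39 ⇒ Δx = σ·√(−2 ln 0.39) = 26.20 × 1.372 = 35.95 m.
Width = 2Δx = 71.9 m.

71.9 m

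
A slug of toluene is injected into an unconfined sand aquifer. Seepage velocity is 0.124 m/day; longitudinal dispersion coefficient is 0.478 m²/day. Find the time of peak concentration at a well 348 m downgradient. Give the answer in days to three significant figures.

2780 days

For the 1D instantaneous-source solution, setting ∂C/∂t = 0 at fixed x gives v²t² + 2Dt − x² = 0, so t = (√(D² + v²x²) − D)/v².
√(D² + v²x²) = √(0.478² + 0.124² × 348²) = 43.15; v² = 0.015376.
t = (43.15 − 0.478)/0.015376 = 2780 days (vs. the pure-advection estimate x/v = 2810 d).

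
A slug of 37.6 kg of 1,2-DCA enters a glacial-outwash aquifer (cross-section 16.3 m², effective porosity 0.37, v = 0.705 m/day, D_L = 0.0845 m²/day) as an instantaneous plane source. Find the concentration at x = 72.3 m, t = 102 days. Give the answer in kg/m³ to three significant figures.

0.596 kg/m³

For an instantaneous plane source, C(x,t) = M/(n_e·A·√(4πDt)) · exp(−(x−vt)²/(4Dt)), with n_e·A the pore (flow) area.
Plume center vt = 0.705 × 102 = 71.91 m, so the well at 72.3 m is 0.39 m downgradient of the peak.
√(4πDt) = 10.41 m, giving peak height M/(n_e·A·√(4πDt)) = 37.6/(0.37 × 16.3 × 10.41) = 0.5989 kg/m³.
(x−vt)²/(4Dt) = (0.39)²/(4 × 0.0845 × 102) = 0.004412; exp(−0.004412) = 0.9956.
C = 0.5989 × 0.9956 = 0.596 kg/m³.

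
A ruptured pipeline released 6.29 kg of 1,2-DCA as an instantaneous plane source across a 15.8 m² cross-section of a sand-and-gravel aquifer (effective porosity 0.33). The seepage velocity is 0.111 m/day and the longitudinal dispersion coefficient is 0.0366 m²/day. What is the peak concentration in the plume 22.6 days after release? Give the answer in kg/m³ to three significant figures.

The peak of an instantaneous 1D plume sits at x = vt; there the Gaussian factor is 1 and C_max = M/(n_e·A·√(4πDt)), where n_e·A is the pore area the mass is dissolved in.
√(4πDt) = √(4π × 0.0366 × 22.6) = 3.224 m, so C_max = 6.29/(0.33 × 15.8 × 3.224) = 0.374 kg/m³.

0.374 kg/m³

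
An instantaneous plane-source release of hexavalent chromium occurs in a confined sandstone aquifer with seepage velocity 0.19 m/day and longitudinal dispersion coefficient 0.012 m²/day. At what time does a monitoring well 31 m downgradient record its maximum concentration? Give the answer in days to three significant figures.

163 days

For the 1D instantaneous-source solution, setting ∂C/∂t = 0 at fixed x gives v²t² + 2Dt − x² = 0, so t = (√(D² + v²x²) − D)/v².
√(D² + v²x²) = √(0.012² + 0.19² × 31²) = 5.890; v² = 0.0361.
t = (5.890 − 0.012)/0.0361 = 163 days (vs. the pure-advection estimate x/v = 163 d).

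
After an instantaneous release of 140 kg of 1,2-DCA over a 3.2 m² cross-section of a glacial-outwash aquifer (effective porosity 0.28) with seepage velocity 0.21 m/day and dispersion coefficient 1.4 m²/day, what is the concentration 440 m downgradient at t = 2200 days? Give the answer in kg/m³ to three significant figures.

For an instantaneous plane source, C(x,t) = M/(n_e·A·√(4πDt)) · exp(−(x−vt)²/(4Dt)), with n_e·A the pore (flow) area.
Plume center vt = 0.21 × 2200 = 462 m, so the well at 440 m is 22 m upgradient of the peak.
√(4πDt) = 196.7 m, giving peak height M/(n_e·A·√(4πDt)) = 140/(0.28 × 3.2 × 196.7) = 0.7944 kg/m³.
(x−vt)²/(4Dt) = (-22)²/(4 × 1.4 × 2200) = 0.03929; exp(−0.03929) = 0.9615.
C = 0.7944 × 0.9615 = 0.764 kg/m³.

0.764 kg/m³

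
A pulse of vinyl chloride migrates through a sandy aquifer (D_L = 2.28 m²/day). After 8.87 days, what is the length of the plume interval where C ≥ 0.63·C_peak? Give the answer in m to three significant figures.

12.2 m

The plume is Gaussian with σ = √(2Dt) = √(2 × 2.28 × 8.87) = 6.360 m.
C/C_peak = exp(−Δx²/(2σ²)) = 0.63 ⇒ Δx = σ·√(−2 ln 0.63) = 6.360 × 0.9613 = 6.114 m.
Width = 2Δx = 12.2 m.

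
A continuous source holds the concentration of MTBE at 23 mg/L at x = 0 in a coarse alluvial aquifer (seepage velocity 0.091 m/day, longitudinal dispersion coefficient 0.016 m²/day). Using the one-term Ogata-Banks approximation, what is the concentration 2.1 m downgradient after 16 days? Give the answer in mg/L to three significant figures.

4.23 mg/L

For a continuous step input, C/C₀ ≈ ½·erfc((x−vt)/(2√(Dt))).
vt = 0.091 × 16 = 1.456 m and 2√(Dt) = 2√(0.016 × 16) = 1.012 m.
Argument (x−vt)/(2√(Dt)) = (2.1 − 1.456)/1.012 = 0.6364; ½·erfc(0.6364) = 0.1841.
C = 23 × 0.1841 = 4.23 mg/L.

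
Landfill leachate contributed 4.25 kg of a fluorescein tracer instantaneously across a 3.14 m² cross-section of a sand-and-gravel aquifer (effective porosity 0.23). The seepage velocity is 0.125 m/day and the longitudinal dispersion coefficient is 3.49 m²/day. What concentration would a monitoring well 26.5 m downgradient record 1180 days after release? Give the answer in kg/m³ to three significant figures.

0.0106 kg/m³

For an instantaneous plane source, C(x,t) = M/(n_e·A·√(4πDt)) · exp(−(x−vt)²/(4Dt)), with n_e·A the pore (flow) area.
Plume center vt = 0.125 × 1180 = 147.5 m, so the well at 26.5 m is 121 m upgradient of the peak.
√(4πDt) = 227.5 m, giving peak height M/(n_e·A·√(4πDt)) = 4.25/(0.23 × 3.14 × 227.5) = 0.02587 kg/m³.
(x−vt)²/(4Dt) = (-121)²/(4 × 3.49 × 1180) = 0.8888; exp(−0.8888) = 0.4111.
C = 0.02587 × 0.4111 = 0.0106 kg/m³.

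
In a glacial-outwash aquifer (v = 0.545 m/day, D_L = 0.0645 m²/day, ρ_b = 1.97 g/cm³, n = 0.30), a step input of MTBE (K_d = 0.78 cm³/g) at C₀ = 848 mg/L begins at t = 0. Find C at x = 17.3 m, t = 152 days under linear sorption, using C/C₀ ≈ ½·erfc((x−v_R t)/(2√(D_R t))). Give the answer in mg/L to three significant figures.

Retardation factor R = 1 + ρ_b·K_d/n = 1 + 1.97 × 0.78/0.30 = 6.122.
Sorption retards both mechanisms: v_R = v/R = 0.08902 m/day, D_R = D/R = 0.01054 m²/day.
v_R·t = 0.08902 × 152 = 13.53104 m; 2√(D_R t) = 2.531 m; argument = (17.3 − 13.53104)/2.531 = 1.489.
C = C₀ × ½·erfc(1.489) = 848 × 0.01761 = 14.9 mg/L.

14.9 mg/L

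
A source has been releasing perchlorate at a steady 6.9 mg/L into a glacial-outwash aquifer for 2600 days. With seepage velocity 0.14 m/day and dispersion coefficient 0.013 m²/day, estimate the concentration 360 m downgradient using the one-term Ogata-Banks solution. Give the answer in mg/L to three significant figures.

For a continuous step input, C/C₀ ≈ ½·erfc((x−vt)/(2√(Dt))).
vt = 0.14 × 2600 = 364 m and 2√(Dt) = 2√(0.013 × 2600) = 11.63 m.
Argument (x−vt)/(2√(Dt)) = (360 − 364)/11.63 = -0.3439; ½·erfc(-0.3439) = 0.6866.
C = 6.9 × 0.6866 = 4.74 mg/L.

4.74 mg/L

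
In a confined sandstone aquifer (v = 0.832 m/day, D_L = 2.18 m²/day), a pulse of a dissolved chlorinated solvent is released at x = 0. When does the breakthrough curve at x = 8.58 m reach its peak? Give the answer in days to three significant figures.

7.63 days

For the 1D instantaneous-source solution, setting ∂C/∂t = 0 at fixed x gives v²t² + 2Dt − x² = 0, so t = (√(D² + v²x²) − D)/v².
√(D² + v²x²) = √(2.18² + 0.832² × 8.58²) = 7.464; v² = 0.692224.
t = (7.464 − 2.18)/0.692224 = 7.63 days (vs. the pure-advection estimate x/v = 10.3 d).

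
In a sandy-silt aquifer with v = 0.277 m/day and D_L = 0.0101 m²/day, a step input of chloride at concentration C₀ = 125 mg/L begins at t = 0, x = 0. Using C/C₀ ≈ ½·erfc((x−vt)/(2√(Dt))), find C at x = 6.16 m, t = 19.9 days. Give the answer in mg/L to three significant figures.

For a continuous step input, C/C₀ ≈ ½·erfc((x−vt)/(2√(Dt))).
vt = 0.277 × 19.9 = 5.5123 m and 2√(Dt) = 2√(0.0101 × 19.9) = 0.8966 m.
Argument (x−vt)/(2√(Dt)) = (6.16 − 5.5123)/0.8966 = 0.7224; ½·erfc(0.7224) = 0.1535.
C = 125 × 0.1535 = 19.2 mg/L.

19.2 mg/L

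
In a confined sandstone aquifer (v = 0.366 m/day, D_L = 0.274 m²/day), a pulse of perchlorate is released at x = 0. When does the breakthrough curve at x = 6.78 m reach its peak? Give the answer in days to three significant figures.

For the 1D instantaneous-source solution, setting ∂C/∂t = 0 at fixed x gives v²t² + 2Dt − x² = 0, so t = (√(D² + v²x²) − D)/v².
√(D² + v²x²) = √(0.274² + 0.366² × 6.78²) = 2.497; v² = 0.133956.
t = (2.497 − 0.274)/0.133956 = 16.6 days (vs. the pure-advection estimate x/v = 18.5 d).

16.6 days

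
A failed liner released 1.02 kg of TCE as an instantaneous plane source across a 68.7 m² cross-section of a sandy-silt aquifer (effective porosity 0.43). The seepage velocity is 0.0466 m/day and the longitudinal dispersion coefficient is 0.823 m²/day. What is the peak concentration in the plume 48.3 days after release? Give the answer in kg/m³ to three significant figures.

0.00154 kg/m³

The peak of an instantaneous 1D plume sits at x = vt; there the Gaussian factor is 1 and C_max = M/(n_e·A·√(4πDt)), where n_e·A is the pore area the mass is dissolved in.
√(4πDt) = √(4π × 0.823 × 48.3) = 22.35 m, so C_max = 1.02/(0.43 × 68.7 × 22.35) = 0.00154 kg/m³.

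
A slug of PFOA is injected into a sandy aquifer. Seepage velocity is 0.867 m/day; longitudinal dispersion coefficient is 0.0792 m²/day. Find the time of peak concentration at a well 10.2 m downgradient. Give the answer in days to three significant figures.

11.7 days

For the 1D instantaneous-source solution, setting ∂C/∂t = 0 at fixed x gives v²t² + 2Dt − x² = 0, so t = (√(D² + v²x²) − D)/v².
√(D² + v²x²) = √(0.0792² + 0.867² × 10.2²) = 8.844; v² = 0.751689.
t = (8.844 − 0.0792)/0.751689 = 11.7 days (vs. the pure-advection estimate x/v = 11.8 d).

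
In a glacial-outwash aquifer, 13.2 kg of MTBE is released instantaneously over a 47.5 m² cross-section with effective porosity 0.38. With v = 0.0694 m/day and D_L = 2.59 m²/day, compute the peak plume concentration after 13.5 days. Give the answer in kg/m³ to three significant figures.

The peak of an instantaneous 1D plume sits at x = vt; there the Gaussian factor is 1 and C_max = M/(n_e·A·√(4πDt)), where n_e·A is the pore area the mass is dissolved in.
√(4πDt) = √(4π × 2.59 × 13.5) = 20.96 m, so C_max = 13.2/(0.38 × 47.5 × 20.96) = 0.0349 kg/m³.

0.0349 kg/m³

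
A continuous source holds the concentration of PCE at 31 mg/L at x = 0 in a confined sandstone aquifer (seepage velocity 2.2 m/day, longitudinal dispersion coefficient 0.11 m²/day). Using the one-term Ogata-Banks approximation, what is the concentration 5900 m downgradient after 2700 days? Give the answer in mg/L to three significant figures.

29.4 mg/L

For a continuous step input, C/C₀ ≈ ½·erfc((x−vt)/(2√(Dt))).
vt = 2.2 × 2700 = 5940 m and 2√(Dt) = 2√(0.11 × 2700) = 34.47 m.
Argument (x−vt)/(2√(Dt)) = (5900 − 5940)/34.47 = -1.160; ½·erfc(-1.160) = 0.9495.
C = 31 × 0.9495 = 29.4 mg/L.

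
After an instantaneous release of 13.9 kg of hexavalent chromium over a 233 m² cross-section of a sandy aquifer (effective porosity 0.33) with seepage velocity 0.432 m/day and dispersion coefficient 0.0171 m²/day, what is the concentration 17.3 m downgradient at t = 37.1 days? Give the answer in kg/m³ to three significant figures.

0.0338 kg/m³

For an instantaneous plane source, C(x,t) = M/(n_e·A·√(4πDt)) · exp(−(x−vt)²/(4Dt)), with n_e·A the pore (flow) area.
Plume center vt = 0.432 × 37.1 = 16.0272 m, so the well at 17.3 m is 1.2728 m downgradient of the peak.
√(4πDt) = 2.824 m, giving peak height M/(n_e·A·√(4πDt)) = 13.9/(0.33 × 233 × 2.824) = 0.06401 kg/m³.
(x−vt)²/(4Dt) = (1.2728)²/(4 × 0.0171 × 37.1) = 0.6384; exp(−0.6384) = 0.5281.
C = 0.06401 × 0.5281 = 0.0338 kg/m³.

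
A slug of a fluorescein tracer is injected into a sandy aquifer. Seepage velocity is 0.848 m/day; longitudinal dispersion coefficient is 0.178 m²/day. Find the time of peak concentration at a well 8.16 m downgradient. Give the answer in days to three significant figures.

For the 1D instantaneous-source solution, setting ∂C/∂t = 0 at fixed x gives v²t² + 2Dt − x² = 0, so t = (√(D² + v²x²) − D)/v².
√(D² + v²x²) = √(0.178² + 0.848² × 8.16²) = 6.922; v² = 0.719104.
t = (6.922 − 0.178)/0.719104 = 9.38 days (vs. the pure-advection estimate x/v = 9.62 d).

9.38 days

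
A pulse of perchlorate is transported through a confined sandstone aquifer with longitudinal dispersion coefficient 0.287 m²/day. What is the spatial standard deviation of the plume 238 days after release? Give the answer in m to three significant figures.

11.7 m

Dispersive spreading gives a Gaussian with σ² = 2Dt; advection only shifts the center.
σ = √(2 × 0.287 × 238) = 11.7 m.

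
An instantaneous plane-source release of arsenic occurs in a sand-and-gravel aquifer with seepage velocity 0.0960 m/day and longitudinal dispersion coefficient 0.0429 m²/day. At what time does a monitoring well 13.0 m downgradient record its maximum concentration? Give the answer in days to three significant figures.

131 days

For the 1D instantaneous-source solution, setting ∂C/∂t = 0 at fixed x gives v²t² + 2Dt − x² = 0, so t = (√(D² + v²x²) − D)/v².
√(D² + v²x²) = √(0.0429² + 0.0960² × 13.0²) = 1.249; v² = 0.009216.
t = (1.249 − 0.0429)/0.009216 = 131 days (vs. the pure-advection estimate x/v = 135 d).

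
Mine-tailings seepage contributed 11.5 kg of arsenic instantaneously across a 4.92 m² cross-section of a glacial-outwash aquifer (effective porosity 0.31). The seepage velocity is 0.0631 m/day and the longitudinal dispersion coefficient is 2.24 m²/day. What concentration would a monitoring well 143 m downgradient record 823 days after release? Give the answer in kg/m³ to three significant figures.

For an instantaneous plane source, C(x,t) = M/(n_e·A·√(4πDt)) · exp(−(x−vt)²/(4Dt)), with n_e·A the pore (flow) area.
Plume center vt = 0.0631 × 823 = 51.9313 m, so the well at 143 m is 91.0687 m downgradient of the peak.
√(4πDt) = 152.2 m, giving peak height M/(n_e·A·√(4πDt)) = 11.5/(0.31 × 4.92 × 152.2) = 0.04954 kg/m³.
(x−vt)²/(4Dt) = (91.0687)²/(4 × 2.24 × 823) = 1.125; exp(−1.125) = 0.3247.
C = 0.04954 × 0.3247 = 0.0161 kg/m³.

0.0161 kg/m³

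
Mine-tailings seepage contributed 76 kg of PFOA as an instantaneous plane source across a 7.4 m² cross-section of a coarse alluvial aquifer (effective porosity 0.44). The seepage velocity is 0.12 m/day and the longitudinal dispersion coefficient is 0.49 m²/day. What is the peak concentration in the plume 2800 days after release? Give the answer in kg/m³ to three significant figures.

The peak of an instantaneous 1D plume sits at x = vt; there the Gaussian factor is 1 and C_max = M/(n_e·A·√(4πDt)), where n_e·A is the pore area the mass is dissolved in.
√(4πDt) = √(4π × 0.49 × 2800) = 131.3 m, so C_max = 76/(0.44 × 7.4 × 131.3) = 0.178 kg/m³.

0.178 kg/m³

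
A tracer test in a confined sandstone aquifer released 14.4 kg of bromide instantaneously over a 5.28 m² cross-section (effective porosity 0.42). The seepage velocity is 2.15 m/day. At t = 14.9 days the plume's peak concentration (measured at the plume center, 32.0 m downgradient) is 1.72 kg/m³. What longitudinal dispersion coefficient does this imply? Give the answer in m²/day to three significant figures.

0.0761 m²/day

At the plume center C_max = M/(n_e·A·√(4πDt)), so D = M²/(4πt·(n_e·A·C_max)²).
n_e·A·C_max = 0.42 × 5.28 × 1.72 = 3.814 kg/m.
D = 14.4²/(4π × 14.9 × 3.814²) = 0.0761 m²/day.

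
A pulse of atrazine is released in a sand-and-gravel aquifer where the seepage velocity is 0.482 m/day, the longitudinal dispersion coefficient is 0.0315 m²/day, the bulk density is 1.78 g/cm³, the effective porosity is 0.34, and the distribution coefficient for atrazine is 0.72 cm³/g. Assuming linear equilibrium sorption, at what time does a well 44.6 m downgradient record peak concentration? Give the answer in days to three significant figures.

Retardation factor R = 1 + ρ_b·K_d/n = 1 + 1.78 × 0.72/0.34 = 4.769.
Sorption retards both mechanisms: v_R = v/R = 0.1011 m/day, D_R = D/R = 0.006605 m²/day.
Peak time from v_R²t² + 2D_R t − x² = 0: t = (√(D_R² + v_R²x²) − D_R)/v_R².
√(D_R² + v_R²x²) = √(0.006605² + 0.1011² × 44.6²) = 4.509; v_R² = 0.01022.
t = (4.509 − 0.006605)/0.01022 = 441 days.

441 days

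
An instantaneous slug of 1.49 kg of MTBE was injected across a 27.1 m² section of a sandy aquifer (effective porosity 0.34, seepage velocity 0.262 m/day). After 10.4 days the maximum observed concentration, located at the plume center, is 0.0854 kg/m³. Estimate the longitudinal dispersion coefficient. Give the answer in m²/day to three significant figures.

At the plume center C_max = M/(n_e·A·√(4πDt)), so D = M²/(4πt·(n_e·A·C_max)²).
n_e·A·C_max = 0.34 × 27.1 × 0.0854 = 0.7869 kg/m.
D = 1.49²/(4π × 10.4 × 0.7869²) = 0.0274 m²/day.

0.0274 m²/day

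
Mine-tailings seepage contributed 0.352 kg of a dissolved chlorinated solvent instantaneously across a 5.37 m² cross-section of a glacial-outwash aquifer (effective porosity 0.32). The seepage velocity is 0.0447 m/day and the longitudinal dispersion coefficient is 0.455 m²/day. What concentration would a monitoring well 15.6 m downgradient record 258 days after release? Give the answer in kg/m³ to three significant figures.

0.00515 kg/m³

For an instantaneous plane source, C(x,t) = M/(n_e·A·√(4πDt)) · exp(−(x−vt)²/(4Dt)), with n_e·A the pore (flow) area.
Plume center vt = 0.0447 × 258 = 11.5326 m, so the well at 15.6 m is 4.0674 m downgradient of the peak.
√(4πDt) = 38.41 m, giving peak height M/(n_e·A·√(4πDt)) = 0.352/(0.32 × 5.37 × 38.41) = 0.005333 kg/m³.
(x−vt)²/(4Dt) = (4.0674)²/(4 × 0.455 × 258) = 0.03523; exp(−0.03523) = 0.9654.
C = 0.005333 × 0.9654 = 0.00515 kg/m³.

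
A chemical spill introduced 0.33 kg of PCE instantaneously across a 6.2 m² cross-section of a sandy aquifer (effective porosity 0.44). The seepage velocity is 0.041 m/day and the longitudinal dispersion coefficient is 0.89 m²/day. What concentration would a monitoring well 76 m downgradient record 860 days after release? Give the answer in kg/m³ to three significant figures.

0.000717 kg/m³

For an instantaneous plane source, C(x,t) = M/(n_e·A·√(4πDt)) · exp(−(x−vt)²/(4Dt)), with n_e·A the pore (flow) area.
Plume center vt = 0.041 × 860 = 35.26 m, so the well at 76 m is 40.74 m downgradient of the peak.
√(4πDt) = 98.07 m, giving peak height M/(n_e·A·√(4πDt)) = 0.33/(0.44 × 6.2 × 98.07) = 0.001233 kg/m³.
(x−vt)²/(4Dt) = (40.74)²/(4 × 0.89 × 860) = 0.5421; exp(−0.5421) = 0.5815.
C = 0.001233 × 0.5815 = 0.000717 kg/m³.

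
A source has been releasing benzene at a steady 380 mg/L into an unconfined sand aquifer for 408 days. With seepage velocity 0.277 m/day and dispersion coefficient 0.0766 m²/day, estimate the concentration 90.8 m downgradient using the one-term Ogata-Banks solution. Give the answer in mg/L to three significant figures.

379 mg/L

For a continuous step input, C/C₀ ≈ ½·erfc((x−vt)/(2√(Dt))).
vt = 0.277 × 408 = 113.016 m and 2√(Dt) = 2√(0.0766 × 408) = 11.18 m.
Argument (x−vt)/(2√(Dt)) = (90.8 − 113.016)/11.18 = -1.987; ½·erfc(-1.987) = 0.9975.
C = 380 × 0.9975 = 379 mg/L.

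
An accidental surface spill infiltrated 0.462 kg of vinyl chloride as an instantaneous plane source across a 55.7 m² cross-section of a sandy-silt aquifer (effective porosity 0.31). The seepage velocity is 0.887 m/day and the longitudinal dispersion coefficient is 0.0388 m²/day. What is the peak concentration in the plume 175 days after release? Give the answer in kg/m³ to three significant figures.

0.00290 kg/m³

The peak of an instantaneous 1D plume sits at x = vt; there the Gaussian factor is 1 and C_max = M/(n_e·A·√(4πDt)), where n_e·A is the pore area the mass is dissolved in.
√(4πDt) = √(4π × 0.0388 × 175) = 9.237 m, so C_max = 0.462/(0.31 × 55.7 × 9.237) = 0.00290 kg/m³.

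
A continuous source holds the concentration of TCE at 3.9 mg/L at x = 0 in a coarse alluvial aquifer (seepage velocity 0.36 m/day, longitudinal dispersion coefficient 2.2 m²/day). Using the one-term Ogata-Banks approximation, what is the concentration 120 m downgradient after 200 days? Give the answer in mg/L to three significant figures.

For a continuous step input, C/C₀ ≈ ½·erfc((x−vt)/(2√(Dt))).
vt = 0.36 × 200 = 72 m and 2√(Dt) = 2√(2.2 × 200) = 41.95 m.
Argument (x−vt)/(2√(Dt)) = (120 − 72)/41.95 = 1.144; ½·erfc(1.144) = 0.05285.
C = 3.9 × 0.05285 = 0.206 mg/L.

0.206 mg/L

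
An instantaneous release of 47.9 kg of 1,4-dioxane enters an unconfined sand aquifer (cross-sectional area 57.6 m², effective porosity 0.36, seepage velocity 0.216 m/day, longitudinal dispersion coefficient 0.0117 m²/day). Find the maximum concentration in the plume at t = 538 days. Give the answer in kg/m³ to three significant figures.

The peak of an instantaneous 1D plume sits at x = vt; there the Gaussian factor is 1 and C_max = M/(n_e·A·√(4πDt)), where n_e·A is the pore area the mass is dissolved in.
√(4πDt) = √(4π × 0.0117 × 538) = 8.894 m, so C_max = 47.9/(0.36 × 57.6 × 8.894) = 0.260 kg/m³.

0.260 kg/m³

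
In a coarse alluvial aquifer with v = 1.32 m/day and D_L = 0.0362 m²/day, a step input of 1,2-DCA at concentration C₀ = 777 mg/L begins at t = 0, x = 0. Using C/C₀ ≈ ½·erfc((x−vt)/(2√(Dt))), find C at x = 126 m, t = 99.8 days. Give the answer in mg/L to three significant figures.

For a continuous step input, C/C₀ ≈ ½·erfc((x−vt)/(2√(Dt))).
vt = 1.32 × 99.8 = 131.736 m and 2√(Dt) = 2√(0.0362 × 99.8) = 3.801 m.
Argument (x−vt)/(2√(Dt)) = (126 − 131.736)/3.801 = -1.509; ½·erfc(-1.509) = 0.9836.
C = 777 × 0.9836 = 764 mg/L.

764 mg/L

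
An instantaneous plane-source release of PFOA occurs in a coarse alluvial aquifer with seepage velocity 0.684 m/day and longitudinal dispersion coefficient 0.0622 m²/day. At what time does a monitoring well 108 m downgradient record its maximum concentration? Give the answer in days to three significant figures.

For the 1D instantaneous-source solution, setting ∂C/∂t = 0 at fixed x gives v²t² + 2Dt − x² = 0, so t = (√(D² + v²x²) − D)/v².
√(D² + v²x²) = √(0.0622² + 0.684² × 108²) = 73.87; v² = 0.467856.
t = (73.87 − 0.0622)/0.467856 = 158 days (vs. the pure-advection estimate x/v = 158 d).

158 days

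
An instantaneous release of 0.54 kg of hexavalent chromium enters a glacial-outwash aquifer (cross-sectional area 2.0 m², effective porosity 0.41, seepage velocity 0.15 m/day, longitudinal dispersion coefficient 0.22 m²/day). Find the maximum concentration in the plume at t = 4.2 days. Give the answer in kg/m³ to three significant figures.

0.193 kg/m³

The peak of an instantaneous 1D plume sits at x = vt; there the Gaussian factor is 1 and C_max = M/(n_e·A·√(4πDt)), where n_e·A is the pore area the mass is dissolved in.
√(4πDt) = √(4π × 0.22 × 4.2) = 3.408 m, so C_max = 0.54/(0.41 × 2.0 × 3.408) = 0.193 kg/m³.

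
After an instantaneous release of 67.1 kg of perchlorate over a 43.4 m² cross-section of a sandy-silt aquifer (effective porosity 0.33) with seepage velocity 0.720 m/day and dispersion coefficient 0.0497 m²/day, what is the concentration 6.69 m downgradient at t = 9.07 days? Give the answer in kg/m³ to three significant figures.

For an instantaneous plane source, C(x,t) = M/(n_e·A·√(4πDt)) · exp(−(x−vt)²/(4Dt)), with n_e·A the pore (flow) area.
Plume center vt = 0.720 × 9.07 = 6.5304 m, so the well at 6.69 m is 0.1596 m downgradient of the peak.
√(4πDt) = 2.380 m, giving peak height M/(n_e·A·√(4πDt)) = 67.1/(0.33 × 43.4 × 2.380) = 1.969 kg/m³.
(x−vt)²/(4Dt) = (0.1596)²/(4 × 0.0497 × 9.07) = 0.01413; exp(−0.01413) = 0.9860.
C = 1.969 × 0.9860 = 1.94 kg/m³.

1.94 kg/m³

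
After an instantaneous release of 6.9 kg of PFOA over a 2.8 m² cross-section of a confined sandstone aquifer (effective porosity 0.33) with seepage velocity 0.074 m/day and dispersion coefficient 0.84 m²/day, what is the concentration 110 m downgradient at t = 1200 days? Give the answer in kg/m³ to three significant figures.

For an instantaneous plane source, C(x,t) = M/(n_e·A·√(4πDt)) · exp(−(x−vt)²/(4Dt)), with n_e·A the pore (flow) area.
Plume center vt = 0.074 × 1200 = 88.8 m, so the well at 110 m is 21.2 m downgradient of the peak.
√(4πDt) = 112.5 m, giving peak height M/(n_e·A·√(4πDt)) = 6.9/(0.33 × 2.8 × 112.5) = 0.06638 kg/m³.
(x−vt)²/(4Dt) = (21.2)²/(4 × 0.84 × 1200) = 0.1115; exp(−0.1115) = 0.8945.
C = 0.06638 × 0.8945 = 0.0594 kg/m³.

0.0594 kg/m³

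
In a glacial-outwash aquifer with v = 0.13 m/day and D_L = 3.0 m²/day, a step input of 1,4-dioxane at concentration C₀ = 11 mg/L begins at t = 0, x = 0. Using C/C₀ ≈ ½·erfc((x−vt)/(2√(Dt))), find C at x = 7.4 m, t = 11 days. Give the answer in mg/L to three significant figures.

2.54 mg/L

For a continuous step input, C/C₀ ≈ ½·erfc((x−vt)/(2√(Dt))).
vt = 0.13 × 11 = 1.43 m and 2√(Dt) = 2√(3.0 × 11) = 11.49 m.
Argument (x−vt)/(2√(Dt)) = (7.4 − 1.43)/11.49 = 0.5196; ½·erfc(0.5196) = 0.2312.
C = 11 × 0.2312 = 2.54 mg/L.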